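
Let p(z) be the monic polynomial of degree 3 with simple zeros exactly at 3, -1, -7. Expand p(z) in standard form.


The polynomial is p(z) = ∏_{α ∈ S} (z − α), where S = {3, -1, -7}.
Expanding the product yields: p(z) = z^3 + 5·z^2 -17·z -21.
The resulting polynomial has degree 3 and real coefficients as required.

p(z) = z^3 + 5·z^2 -17·z -21.


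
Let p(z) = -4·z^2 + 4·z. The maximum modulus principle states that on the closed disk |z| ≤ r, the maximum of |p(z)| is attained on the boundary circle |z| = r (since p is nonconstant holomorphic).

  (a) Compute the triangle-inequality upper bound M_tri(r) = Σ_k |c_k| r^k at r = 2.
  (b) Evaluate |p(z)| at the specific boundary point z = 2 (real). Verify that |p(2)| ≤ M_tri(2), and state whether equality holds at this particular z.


Coefficients: c_0 = 0, c_1 = 4, c_2 = -4. Radius r = 2.
Part (a). Triangle bound: M_tri(r) = Σ_k |c_k| r^k
  = |0|·2^0 + |4|·2^1 + |-4|·2^2
  = 0 + 8 + 16 = 24.
This bounds M(r) := max_{|z|=r} |p(z)| from above; equality holds iff all terms c_k z^k can be made to align in phase at a single z on |z|=r.
Part (b). At z = 2 (real, on the circle |z| = r):
  p(2) = (0)·2^0 + (4)·2^1 + (-4)·2^2 = -8.
  |p(2)| = 8.
Check: |p(2)| = 8 ≤ 24 = M_tri(2). ✓ Equality does not hold at z = 2 (the coefficients have mixed signs, so the terms do not all align in phase there).

M_tri(2) = 24; |p(2)| = 8; equality at z=2: no.


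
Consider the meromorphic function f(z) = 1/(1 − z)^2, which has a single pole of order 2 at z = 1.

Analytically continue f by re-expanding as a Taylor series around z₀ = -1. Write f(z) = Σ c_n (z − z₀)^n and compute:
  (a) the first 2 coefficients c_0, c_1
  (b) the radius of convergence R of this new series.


Let w = z − z₀, so z = z₀ + w.
Then 1 − z = 1 − (z₀ + w) = (1 − z₀) − w = 2 − w.
f(z) = 1/(2 − w)^2 = (1/(2)^2) · (1 − w/(2))^{−2}.
By the binomial series (1−u)^{−2} = Σ_{n≥0} C(n+1, 1) u^n for |u|<1, with u = w/(2):
  c_n = C(n+1, 1) / (2)^(n+2).
  c_0 = 1/(2)^2 = 1/4.
  c_1 = 2/(2)^3 = 1/4.
The series is valid for |w/d| < 1, i.e. |z − z₀| < |d|.
Radius of convergence: R = |1 − z₀| = |2| = 2 (distance from z₀ to the singularity z = 1).

c_0 = 1/4, c_1 = 1/4; R = 2.


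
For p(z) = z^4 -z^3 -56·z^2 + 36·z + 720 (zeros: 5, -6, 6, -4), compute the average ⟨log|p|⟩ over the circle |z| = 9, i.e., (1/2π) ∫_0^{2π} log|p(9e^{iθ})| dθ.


Zeros: -6, -4, 5, 6; r = 9.
Inside |z| < r: -6, -4, 5, 6. Outside (|z| ≥ r): ∅.
p(0) = 720, so log|p(0)| = log(720) = 6.5793.
Apply Jensen: I(r) = log|p(0)| + Σ_k log(r/|z_k|), summed over zeros inside |z| < r.
  log(r/|z_k|) for z_k = 5: log(9/5) = 0.5878
  log(r/|z_k|) for z_k = -6: log(9/6) = 0.4055
  log(r/|z_k|) for z_k = 6: log(9/6) = 0.4055
  log(r/|z_k|) for z_k = -4: log(9/4) = 0.8109
Sum over inside zeros: 2.2096.
I(r) = log|p(0)| + (inside sum) = 6.5793 + 2.2096 = 8.7889.
Closed form (all zeros inside, monic): I(r) = n·log(r) = 4·log(9) = 8.7889. ✓

I(r) ≈ 8.7889.


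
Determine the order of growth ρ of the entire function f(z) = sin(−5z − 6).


sin(w) is a linear combination of e^{iw} and e^{−iw} (or e^w, e^{−w} in the hyperbolic case), so |sin(w)| ≤ e^{|w|}. With w = −5z − 6, |w| ≤ 5|z| + 6 = 5r + 6 on |z| = r, giving M(r) ≤ e^{5r + 6}, so ρ ≤ 1. On a suitable ray (z = it for sin/cos; z = t for sinh/cosh, t real → ∞), |sin(−5z − 6)| grows like e^{5|t|}/2, so ρ ≥ 1. Hence ρ = 1.
Therefore ρ = 1.

Order ρ = 1.


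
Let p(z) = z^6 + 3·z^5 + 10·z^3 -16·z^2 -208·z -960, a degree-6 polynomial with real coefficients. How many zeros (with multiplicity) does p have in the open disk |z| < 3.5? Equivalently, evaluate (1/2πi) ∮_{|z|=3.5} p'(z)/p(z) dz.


The zeros of p are: (1 + 3i), (1 - 3i), (-2 + 2i), (-2 - 2i), -4, 3.
Their magnitudes are: 3.162, 3.162, 2.828, 2.828, 4, 3.
Zeros with |z| < R = 3.5: (1 + 3i), (1 - 3i), (-2 + 2i), (-2 - 2i), 3.
Count = 5.
By the argument principle, (1/2πi) ∮_{|z|=R} p'(z)/p(z) dz equals exactly this count.

Number of zeros inside |z| < 3.5: 5.


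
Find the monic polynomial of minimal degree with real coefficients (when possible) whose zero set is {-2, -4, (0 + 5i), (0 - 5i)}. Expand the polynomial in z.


The polynomial is p(z) = ∏_{α ∈ S} (z − α), where S = {-2, -4, (0 + 5i), (0 - 5i)}.
Expanding the product yields: p(z) = z^4 + 6·z^3 + 33·z^2 + 150·z + 200.
Note conjugate pairs combine to real quadratics: (z − (0+5i))(z − (0−5i)) = z² + 25.
The resulting polynomial has degree 4 and real coefficients as required.

p(z) = z^4 + 6·z^3 + 33·z^2 + 150·z + 200.


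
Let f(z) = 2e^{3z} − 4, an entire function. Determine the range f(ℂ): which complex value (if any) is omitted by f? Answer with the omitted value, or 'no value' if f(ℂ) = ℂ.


Little Picard bounds the complement of f(ℂ) to at most one point.
e^{3z} is never zero on ℂ, so 2·e^{3z} takes every value in ℂ ∖ {0}. Adding -4 shifts the range to ℂ ∖ {-4}. Thus f omits exactly the value -4.

Omitted value: -4.


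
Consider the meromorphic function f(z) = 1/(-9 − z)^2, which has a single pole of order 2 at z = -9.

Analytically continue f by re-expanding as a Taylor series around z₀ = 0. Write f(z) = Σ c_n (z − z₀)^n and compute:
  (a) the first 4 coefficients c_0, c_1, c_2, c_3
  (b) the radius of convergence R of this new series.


Let w = z − z₀, so z = z₀ + w.
Then -9 − z = -9 − (z₀ + w) = (-9 − z₀) − w = -9 − w.
f(z) = 1/(-9 − w)^2 = (1/(-9)^2) · (1 − w/(-9))^{−2}.
By the binomial series (1−u)^{−2} = Σ_{n≥0} C(n+1, 1) u^n for |u|<1, with u = w/(-9):
  c_n = C(n+1, 1) / (-9)^(n+2).
  c_0 = 1/(-9)^2 = 1/81.
  c_1 = 2/(-9)^3 = -2/729.
  c_2 = 3/(-9)^4 = 1/2187.
  c_3 = 4/(-9)^5 = -4/59049.
The series is valid for |w/d| < 1, i.e. |z − z₀| < |d|.
Radius of convergence: R = |-9 − z₀| = |-9| = 9 (distance from z₀ to the singularity z = -9).

c_0 = 1/81, c_1 = -2/729, c_2 = 1/2187, c_3 = -4/59049; R = 9.


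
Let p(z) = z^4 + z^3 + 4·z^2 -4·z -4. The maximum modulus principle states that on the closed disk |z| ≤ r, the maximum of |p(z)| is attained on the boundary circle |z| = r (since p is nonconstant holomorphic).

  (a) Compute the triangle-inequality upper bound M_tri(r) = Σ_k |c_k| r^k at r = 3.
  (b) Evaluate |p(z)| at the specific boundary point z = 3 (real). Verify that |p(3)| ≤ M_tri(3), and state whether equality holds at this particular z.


Coefficients: c_0 = -4, c_1 = -4, c_2 = 4, c_3 = 1, c_4 = 1. Radius r = 3.
Part (a). Triangle bound: M_tri(r) = Σ_k |c_k| r^k
  = |-4|·3^0 + |-4|·3^1 + |4|·3^2 + |1|·3^3 + |1|·3^4
  = 4 + 12 + 36 + 27 + 81 = 160.
This bounds M(r) := max_{|z|=r} |p(z)| from above; equality holds iff all terms c_k z^k can be made to align in phase at a single z on |z|=r.
Part (b). At z = 3 (real, on the circle |z| = r):
  p(3) = (-4)·3^0 + (-4)·3^1 + (4)·3^2 + (1)·3^3 + (1)·3^4 = 128.
  |p(3)| = 128.
Check: |p(3)| = 128 ≤ 160 = M_tri(3). ✓ Equality does not hold at z = 3 (the coefficients have mixed signs, so the terms do not all align in phase there).

M_tri(3) = 160; |p(3)| = 128; equality at z=3: no.


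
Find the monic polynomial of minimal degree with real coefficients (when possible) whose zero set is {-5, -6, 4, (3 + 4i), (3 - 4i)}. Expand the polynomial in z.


The polynomial is p(z) = ∏_{α ∈ S} (z − α), where S = {-5, -6, 4, (3 + 4i), (3 - 4i)}.
Expanding the product yields: p(z) = z^5 + z^4 -31·z^3 + 139·z^2 + 370·z -3000.
Note conjugate pairs combine to real quadratics: (z − (3+4i))(z − (3−4i)) = z² − 6z + 25.
The resulting polynomial has degree 5 and real coefficients as required.

p(z) = z^5 + z^4 -31·z^3 + 139·z^2 + 370·z -3000.


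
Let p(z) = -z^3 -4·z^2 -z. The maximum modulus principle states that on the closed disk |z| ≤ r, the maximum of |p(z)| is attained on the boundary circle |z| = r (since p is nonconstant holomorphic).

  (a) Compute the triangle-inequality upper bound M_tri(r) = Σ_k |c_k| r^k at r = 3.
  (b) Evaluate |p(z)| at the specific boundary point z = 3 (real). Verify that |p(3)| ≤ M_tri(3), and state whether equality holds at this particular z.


Coefficients: c_0 = 0, c_1 = -1, c_2 = -4, c_3 = -1. Radius r = 3.
Part (a). Triangle bound: M_tri(r) = Σ_k |c_k| r^k
  = |0|·3^0 + |-1|·3^1 + |-4|·3^2 + |-1|·3^3
  = 0 + 3 + 36 + 27 = 66.
This bounds M(r) := max_{|z|=r} |p(z)| from above; equality holds iff all terms c_k z^k can be made to align in phase at a single z on |z|=r.
Part (b). At z = 3 (real, on the circle |z| = r):
  p(3) = (0)·3^0 + (-1)·3^1 + (-4)·3^2 + (-1)·3^3 = -66.
  |p(3)| = 66.
Since all nonzero coefficients share the same sign, |p(3)| = 66 = M_tri(3); the triangle bound is attained at z = 3, so in fact M(r) = 66.

M_tri(3) = 66; |p(3)| = 66; equality at z=3: yes.


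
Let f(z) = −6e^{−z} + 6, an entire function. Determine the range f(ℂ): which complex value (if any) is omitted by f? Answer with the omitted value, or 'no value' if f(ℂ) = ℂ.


Little Picard bounds the complement of f(ℂ) to at most one point.
e^{−z} is never zero on ℂ, so -6·e^{−z} takes every value in ℂ ∖ {0}. Adding 6 shifts the range to ℂ ∖ {6}. Thus f omits exactly the value 6.

Omitted value: 6.


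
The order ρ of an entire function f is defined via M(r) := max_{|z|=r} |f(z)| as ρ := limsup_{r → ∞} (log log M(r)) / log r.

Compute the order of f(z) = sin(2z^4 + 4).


Write sin(w) = (e^{iw} ± e^{−iw})/(2 or 2i), so |sin(w)| ≤ e^{|w|}. With w = 2z^4 + 4, |w| ≤ 2r^4 + 4 on |z|=r, giving M(r) ≤ e^{2r^4 + 4} and ρ ≤ 4. For the lower bound, choose z on |z|=r with 2z^4 purely imaginary of modulus 2r^4; then |sin(2z^4 + 4)| grows like e^{2r^4}/2, so ρ ≥ 4. Hence ρ = 4.
Therefore ρ = 4.

Order ρ = 4.


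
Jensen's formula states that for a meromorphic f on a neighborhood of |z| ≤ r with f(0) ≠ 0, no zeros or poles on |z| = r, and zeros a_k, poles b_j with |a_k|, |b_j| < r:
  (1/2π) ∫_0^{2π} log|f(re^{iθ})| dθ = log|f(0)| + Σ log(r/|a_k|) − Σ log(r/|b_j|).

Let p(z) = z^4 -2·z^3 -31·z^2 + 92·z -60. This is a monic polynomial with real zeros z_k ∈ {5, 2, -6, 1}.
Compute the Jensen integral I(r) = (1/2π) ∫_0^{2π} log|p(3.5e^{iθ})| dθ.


Zeros: -6, 1, 2, 5; r = 3.5.
Inside |z| < r: 1, 2. Outside (|z| ≥ r): -6, 5.
p(0) = -60, so log|p(0)| = log(60) = 4.0943.
Apply Jensen: I(r) = log|p(0)| + Σ_k log(r/|z_k|), summed over zeros inside |z| < r.
  log(r/|z_k|) for z_k = 2: log(3.5/2) = 0.5596
  log(r/|z_k|) for z_k = 1: log(3.5/1) = 1.2528
  Outside zeros (-6, 5) contribute nothing to the Jensen sum.
Sum over inside zeros: 1.8124.
I(r) = log|p(0)| + (inside sum) = 4.0943 + 1.8124 = 5.9067.
Note: since some zeros are outside |z| ≤ r, the simplified n·log(r) form does NOT apply — only the inside zeros contribute.

I(r) ≈ 5.9067.


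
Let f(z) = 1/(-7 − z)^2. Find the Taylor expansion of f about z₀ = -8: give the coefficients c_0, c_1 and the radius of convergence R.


Let w = z − z₀, so z = z₀ + w.
Then -7 − z = -7 − (z₀ + w) = (-7 − z₀) − w = 1 − w.
f(z) = 1/(1 − w)^2 = (1/(1)^2) · (1 − w/(1))^{−2}.
By the binomial series (1−u)^{−2} = Σ_{n≥0} C(n+1, 1) u^n for |u|<1, with u = w/(1):
  c_n = C(n+1, 1) / (1)^(n+2).
  c_0 = 1/(1)^2 = 1.
  c_1 = 2/(1)^3 = 2.
The series is valid for |w/d| < 1, i.e. |z − z₀| < |d|.
Radius of convergence: R = |-7 − z₀| = |1| = 1 (distance from z₀ to the singularity z = -7).

c_0 = 1, c_1 = 2; R = 1.


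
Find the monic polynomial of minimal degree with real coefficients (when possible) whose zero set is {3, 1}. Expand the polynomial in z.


The polynomial is p(z) = ∏_{α ∈ S} (z − α), where S = {3, 1}.
Expanding the product yields: p(z) = z^2 -4·z + 3.
The resulting polynomial has degree 2 and real coefficients as required.

p(z) = z^2 -4·z + 3.


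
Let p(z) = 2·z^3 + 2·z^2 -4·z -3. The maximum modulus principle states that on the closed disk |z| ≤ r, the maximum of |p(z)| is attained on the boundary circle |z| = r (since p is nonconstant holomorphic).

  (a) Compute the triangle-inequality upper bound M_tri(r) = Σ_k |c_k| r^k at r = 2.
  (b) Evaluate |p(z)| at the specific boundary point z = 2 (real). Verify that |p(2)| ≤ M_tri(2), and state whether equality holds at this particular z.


Coefficients: c_0 = -3, c_1 = -4, c_2 = 2, c_3 = 2. Radius r = 2.
Part (a). Triangle bound: M_tri(r) = Σ_k |c_k| r^k
  = |-3|·2^0 + |-4|·2^1 + |2|·2^2 + |2|·2^3
  = 3 + 8 + 8 + 16 = 35.
This bounds M(r) := max_{|z|=r} |p(z)| from above; equality holds iff all terms c_k z^k can be made to align in phase at a single z on |z|=r.
Part (b). At z = 2 (real, on the circle |z| = r):
  p(2) = (-3)·2^0 + (-4)·2^1 + (2)·2^2 + (2)·2^3 = 13.
  |p(2)| = 13.
Check: |p(2)| = 13 ≤ 35 = M_tri(2). ✓ Equality does not hold at z = 2 (the coefficients have mixed signs, so the terms do not all align in phase there).

M_tri(2) = 35; |p(2)| = 13; equality at z=2: no.


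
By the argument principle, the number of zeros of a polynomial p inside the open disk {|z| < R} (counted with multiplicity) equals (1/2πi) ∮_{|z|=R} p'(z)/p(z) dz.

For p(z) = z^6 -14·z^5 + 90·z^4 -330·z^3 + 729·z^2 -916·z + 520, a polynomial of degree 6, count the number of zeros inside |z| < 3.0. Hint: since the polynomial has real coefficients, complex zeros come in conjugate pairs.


The zeros of p are: (3 + 2i), (3 - 2i), (2 + 1i), (2 - 1i), (2 + 2i), (2 - 2i).
Their magnitudes are: 3.606, 3.606, 2.236, 2.236, 2.828, 2.828.
Zeros with |z| < R = 3.0: (2 + 1i), (2 - 1i), (2 + 2i), (2 - 2i).
Count = 4.
By the argument principle, (1/2πi) ∮_{|z|=R} p'(z)/p(z) dz equals exactly this count.

Number of zeros inside |z| < 3.0: 4.


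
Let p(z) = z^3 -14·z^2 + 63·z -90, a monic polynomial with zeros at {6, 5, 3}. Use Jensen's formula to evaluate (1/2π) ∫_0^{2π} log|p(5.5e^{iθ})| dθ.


Zeros: 3, 5, 6; r = 5.5.
Inside |z| < r: 3, 5. Outside (|z| ≥ r): 6.
p(0) = -90, so log|p(0)| = log(90) = 4.4998.
Apply Jensen: I(r) = log|p(0)| + Σ_k log(r/|z_k|), summed over zeros inside |z| < r.
  log(r/|z_k|) for z_k = 5: log(5.5/5) = 0.0953
  log(r/|z_k|) for z_k = 3: log(5.5/3) = 0.6061
  Outside zeros (6) contribute nothing to the Jensen sum.
Sum over inside zeros: 0.7014.
I(r) = log|p(0)| + (inside sum) = 4.4998 + 0.7014 = 5.2013.
Note: since some zeros are outside |z| ≤ r, the simplified n·log(r) form does NOT apply — only the inside zeros contribute.

I(r) ≈ 5.2013.


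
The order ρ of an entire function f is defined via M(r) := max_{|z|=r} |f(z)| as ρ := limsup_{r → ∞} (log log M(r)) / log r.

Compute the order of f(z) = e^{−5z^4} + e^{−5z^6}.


Each summand is entire of order 4 and 6 respectively (as in the single-exponential case). The order of a sum is at most the max of the orders, so ρ ≤ 6. For the lower bound: on |z|=r choose arg z so that -5z^6 is real positive; then |e^{-5z^6}| = e^{5r^6} while |e^{-5z^4}| ≤ e^{5r^4} = o(e^{5r^6}). So |f| ≥ e^{5r^6}(1 − o(1)) and ρ ≥ 6. Hence ρ = max(4, 6) = 6.
Therefore ρ = 6.

Order ρ = 6.


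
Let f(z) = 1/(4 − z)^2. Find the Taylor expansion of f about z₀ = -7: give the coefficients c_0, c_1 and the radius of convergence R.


Let w = z − z₀, so z = z₀ + w.
Then 4 − z = 4 − (z₀ + w) = (4 − z₀) − w = 11 − w.
f(z) = 1/(11 − w)^2 = (1/(11)^2) · (1 − w/(11))^{−2}.
By the binomial series (1−u)^{−2} = Σ_{n≥0} C(n+1, 1) u^n for |u|<1, with u = w/(11):
  c_n = C(n+1, 1) / (11)^(n+2).
  c_0 = 1/(11)^2 = 1/121.
  c_1 = 2/(11)^3 = 2/1331.
The series is valid for |w/d| < 1, i.e. |z − z₀| < |d|.
Radius of convergence: R = |4 − z₀| = |11| = 11 (distance from z₀ to the singularity z = 4).

c_0 = 1/121, c_1 = 2/1331; R = 11.


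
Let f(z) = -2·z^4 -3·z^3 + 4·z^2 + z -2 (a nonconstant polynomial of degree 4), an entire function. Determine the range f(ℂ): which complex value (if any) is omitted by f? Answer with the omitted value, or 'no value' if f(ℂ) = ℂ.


Little Picard bounds the complement of f(ℂ) to at most one point.
For every w ∈ ℂ, the equation p(z) − w = 0 is a nonconstant polynomial in z and hence has at least one root by the fundamental theorem of algebra. So p is surjective onto ℂ, omitting no value.

Omitted value: no value.


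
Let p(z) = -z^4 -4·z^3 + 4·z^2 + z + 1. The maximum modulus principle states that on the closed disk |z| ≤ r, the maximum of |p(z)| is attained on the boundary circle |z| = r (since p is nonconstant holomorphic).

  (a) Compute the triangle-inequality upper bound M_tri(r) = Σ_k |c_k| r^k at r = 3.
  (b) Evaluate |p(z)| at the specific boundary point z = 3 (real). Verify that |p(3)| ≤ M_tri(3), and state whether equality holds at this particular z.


Coefficients: c_0 = 1, c_1 = 1, c_2 = 4, c_3 = -4, c_4 = -1. Radius r = 3.
Part (a). Triangle bound: M_tri(r) = Σ_k |c_k| r^k
  = |1|·3^0 + |1|·3^1 + |4|·3^2 + |-4|·3^3 + |-1|·3^4
  = 1 + 3 + 36 + 108 + 81 = 229.
This bounds M(r) := max_{|z|=r} |p(z)| from above; equality holds iff all terms c_k z^k can be made to align in phase at a single z on |z|=r.
Part (b). At z = 3 (real, on the circle |z| = r):
  p(3) = (1)·3^0 + (1)·3^1 + (4)·3^2 + (-4)·3^3 + (-1)·3^4 = -149.
  |p(3)| = 149.
Check: |p(3)| = 149 ≤ 229 = M_tri(3). ✓ Equality does not hold at z = 3 (the coefficients have mixed signs, so the terms do not all align in phase there).

M_tri(3) = 229; |p(3)| = 149; equality at z=3: no.


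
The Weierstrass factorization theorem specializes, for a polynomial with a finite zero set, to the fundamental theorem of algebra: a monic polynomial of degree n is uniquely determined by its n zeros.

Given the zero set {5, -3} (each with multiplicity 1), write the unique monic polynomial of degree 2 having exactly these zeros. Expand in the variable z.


The polynomial is p(z) = ∏_{α ∈ S} (z − α), where S = {5, -3}.
Expanding the product yields: p(z) = z^2 -2·z -15.
The resulting polynomial has degree 2 and real coefficients as required.

p(z) = z^2 -2·z -15.


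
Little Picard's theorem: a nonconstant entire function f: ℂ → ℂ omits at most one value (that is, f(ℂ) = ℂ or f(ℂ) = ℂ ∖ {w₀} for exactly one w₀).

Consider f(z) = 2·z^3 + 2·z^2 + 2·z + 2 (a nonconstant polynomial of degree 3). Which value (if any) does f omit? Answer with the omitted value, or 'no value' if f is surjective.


Little Picard bounds the complement of f(ℂ) to at most one point.
For every w ∈ ℂ, the equation p(z) − w = 0 is a nonconstant polynomial in z and hence has at least one root by the fundamental theorem of algebra. So p is surjective onto ℂ, omitting no value.

Omitted value: no value.


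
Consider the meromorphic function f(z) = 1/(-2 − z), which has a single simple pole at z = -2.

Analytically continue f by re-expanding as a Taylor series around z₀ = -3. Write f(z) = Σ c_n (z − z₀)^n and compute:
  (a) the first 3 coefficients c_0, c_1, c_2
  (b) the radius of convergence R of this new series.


Let w = z − z₀, so z = z₀ + w.
Then -2 − z = -2 − (z₀ + w) = (-2 − z₀) − w = 1 − w.
f(z) = 1/(1 − w) = (1/(1)) · 1/(1 − w/(1)) = Σ_{n≥0} w^n / (1)^(n+1).
So c_n = 1/(1)^(n+1):
  c_0 = 1/(1)^1 = 1.
  c_1 = 1/(1)^2 = 1.
  c_2 = 1/(1)^3 = 1.
The series is valid for |w/d| < 1, i.e. |z − z₀| < |d|.
Radius of convergence: R = |-2 − z₀| = |1| = 1 (distance from z₀ to the singularity z = -2).

c_0 = 1, c_1 = 1, c_2 = 1; R = 1.


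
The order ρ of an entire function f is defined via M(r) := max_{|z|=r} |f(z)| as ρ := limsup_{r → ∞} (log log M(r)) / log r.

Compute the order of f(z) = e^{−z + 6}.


|e^{−z + 6}| = e^{Re(-1·z) + 6} ≤ e^{1|z|^1 + 6} = e^{1r^1 + 6} on |z| = r, so ρ ≤ 1. Choosing z on |z|=r so that -1·z is real positive (always possible by picking arg z appropriately) gives |f(z)| = e^{1r^1 + 6}, matching the bound. The additive constant 6 does not affect log log M(r) ~ 1·log r. Hence ρ = 1.
Therefore ρ = 1.

Order ρ = 1.


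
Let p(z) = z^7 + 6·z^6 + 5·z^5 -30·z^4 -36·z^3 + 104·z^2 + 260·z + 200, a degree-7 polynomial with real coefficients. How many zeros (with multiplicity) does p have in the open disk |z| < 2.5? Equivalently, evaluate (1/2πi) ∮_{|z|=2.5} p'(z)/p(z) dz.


The zeros of p are: -2, (2 + 1i), (2 - 1i), (-1 + 1i), (-1 - 1i), (-3 + 1i), (-3 - 1i).
Their magnitudes are: 2, 2.236, 2.236, 1.414, 1.414, 3.162, 3.162.
Zeros with |z| < R = 2.5: -2, (2 + 1i), (2 - 1i), (-1 + 1i), (-1 - 1i).
Count = 5.
By the argument principle, (1/2πi) ∮_{|z|=R} p'(z)/p(z) dz equals exactly this count.

Number of zeros inside |z| < 2.5: 5.


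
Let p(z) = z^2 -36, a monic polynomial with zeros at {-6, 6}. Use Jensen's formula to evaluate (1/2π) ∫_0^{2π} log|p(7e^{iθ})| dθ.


Zeros: -6, 6; r = 7.
Inside |z| < r: -6, 6. Outside (|z| ≥ r): ∅.
p(0) = -36, so log|p(0)| = log(36) = 3.5835.
Apply Jensen: I(r) = log|p(0)| + Σ_k log(r/|z_k|), summed over zeros inside |z| < r.
  log(r/|z_k|) for z_k = -6: log(7/6) = 0.1542
  log(r/|z_k|) for z_k = 6: log(7/6) = 0.1542
Sum over inside zeros: 0.3083.
I(r) = log|p(0)| + (inside sum) = 3.5835 + 0.3083 = 3.8918.
Closed form (all zeros inside, monic): I(r) = n·log(r) = 2·log(7) = 3.8918. ✓

I(r) ≈ 3.8918.


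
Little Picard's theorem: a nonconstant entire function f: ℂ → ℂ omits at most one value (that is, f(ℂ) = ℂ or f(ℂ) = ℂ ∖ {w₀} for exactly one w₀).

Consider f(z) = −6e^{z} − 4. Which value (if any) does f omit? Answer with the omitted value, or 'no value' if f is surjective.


Little Picard bounds the complement of f(ℂ) to at most one point.
e^{z} is never zero on ℂ, so -6·e^{z} takes every value in ℂ ∖ {0}. Adding -4 shifts the range to ℂ ∖ {-4}. Thus f omits exactly the value -4.

Omitted value: -4.


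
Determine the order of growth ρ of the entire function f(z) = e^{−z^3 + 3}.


|e^{−z^3 + 3}| = e^{Re(-1·z^3) + 3} ≤ e^{1|z|^3 + 3} = e^{1r^3 + 3} on |z| = r, so ρ ≤ 3. Choosing z on |z|=r so that -1·z^3 is real positive (always possible by picking arg z appropriately) gives |f(z)| = e^{1r^3 + 3}, matching the bound. The additive constant 3 does not affect log log M(r) ~ 3·log r. Hence ρ = 3.
Therefore ρ = 3.

Order ρ = 3.


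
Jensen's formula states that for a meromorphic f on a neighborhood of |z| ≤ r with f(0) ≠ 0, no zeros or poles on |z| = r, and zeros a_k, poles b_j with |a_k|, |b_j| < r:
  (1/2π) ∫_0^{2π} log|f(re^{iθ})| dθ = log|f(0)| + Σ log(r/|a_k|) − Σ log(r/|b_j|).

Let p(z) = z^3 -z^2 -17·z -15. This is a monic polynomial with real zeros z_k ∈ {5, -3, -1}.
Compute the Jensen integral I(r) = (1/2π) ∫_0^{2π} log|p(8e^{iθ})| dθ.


Zeros: -3, -1, 5; r = 8.
Inside |z| < r: -3, -1, 5. Outside (|z| ≥ r): ∅.
p(0) = -15, so log|p(0)| = log(15) = 2.7081.
Apply Jensen: I(r) = log|p(0)| + Σ_k log(r/|z_k|), summed over zeros inside |z| < r.
  log(r/|z_k|) for z_k = 5: log(8/5) = 0.4700
  log(r/|z_k|) for z_k = -3: log(8/3) = 0.9808
  log(r/|z_k|) for z_k = -1: log(8/1) = 2.0794
Sum over inside zeros: 3.5303.
I(r) = log|p(0)| + (inside sum) = 2.7081 + 3.5303 = 6.2383.
Closed form (all zeros inside, monic): I(r) = n·log(r) = 3·log(8) = 6.2383. ✓

I(r) ≈ 6.2383.


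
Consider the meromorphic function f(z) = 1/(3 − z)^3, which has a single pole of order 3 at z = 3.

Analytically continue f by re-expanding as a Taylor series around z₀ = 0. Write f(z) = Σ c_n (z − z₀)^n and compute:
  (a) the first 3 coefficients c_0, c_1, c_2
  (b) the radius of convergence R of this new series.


Let w = z − z₀, so z = z₀ + w.
Then 3 − z = 3 − (z₀ + w) = (3 − z₀) − w = 3 − w.
f(z) = 1/(3 − w)^3 = (1/(3)^3) · (1 − w/(3))^{−3}.
By the binomial series (1−u)^{−3} = Σ_{n≥0} C(n+2, 2) u^n for |u|<1, with u = w/(3):
  c_n = C(n+2, 2) / (3)^(n+3).
  c_0 = 1/(3)^3 = 1/27.
  c_1 = 3/(3)^4 = 1/27.
  c_2 = 6/(3)^5 = 2/81.
The series is valid for |w/d| < 1, i.e. |z − z₀| < |d|.
Radius of convergence: R = |3 − z₀| = |3| = 3 (distance from z₀ to the singularity z = 3).

c_0 = 1/27, c_1 = 1/27, c_2 = 2/81; R = 3.


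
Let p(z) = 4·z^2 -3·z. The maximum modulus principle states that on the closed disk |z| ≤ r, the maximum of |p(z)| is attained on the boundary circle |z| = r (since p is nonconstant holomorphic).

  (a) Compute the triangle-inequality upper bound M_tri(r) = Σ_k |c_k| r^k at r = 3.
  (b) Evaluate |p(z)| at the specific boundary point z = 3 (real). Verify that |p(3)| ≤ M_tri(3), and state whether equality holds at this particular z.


Coefficients: c_0 = 0, c_1 = -3, c_2 = 4. Radius r = 3.
Part (a). Triangle bound: M_tri(r) = Σ_k |c_k| r^k
  = |0|·3^0 + |-3|·3^1 + |4|·3^2
  = 0 + 9 + 36 = 45.
This bounds M(r) := max_{|z|=r} |p(z)| from above; equality holds iff all terms c_k z^k can be made to align in phase at a single z on |z|=r.
Part (b). At z = 3 (real, on the circle |z| = r):
  p(3) = (0)·3^0 + (-3)·3^1 + (4)·3^2 = 27.
  |p(3)| = 27.
Check: |p(3)| = 27 ≤ 45 = M_tri(3). ✓ Equality does not hold at z = 3 (the coefficients have mixed signs, so the terms do not all align in phase there).

M_tri(3) = 45; |p(3)| = 27; equality at z=3: no.


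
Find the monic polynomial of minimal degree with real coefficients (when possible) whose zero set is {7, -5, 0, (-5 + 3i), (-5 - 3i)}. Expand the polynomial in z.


The polynomial is p(z) = ∏_{α ∈ S} (z − α), where S = {7, -5, 0, (-5 + 3i), (-5 - 3i)}.
Expanding the product yields: p(z) = z^5 + 8·z^4 -21·z^3 -418·z^2 -1190·z.
Note conjugate pairs combine to real quadratics: (z − (-5+3i))(z − (-5−3i)) = z² + 10z + 34.
The resulting polynomial has degree 5 and real coefficients as required.

p(z) = z^5 + 8·z^4 -21·z^3 -418·z^2 -1190·z.


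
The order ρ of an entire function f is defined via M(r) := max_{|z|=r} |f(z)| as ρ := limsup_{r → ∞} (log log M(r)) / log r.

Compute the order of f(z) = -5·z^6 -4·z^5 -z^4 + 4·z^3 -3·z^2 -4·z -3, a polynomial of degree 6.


|f(z)| ≤ Σ|c_k|·r^k = O(r^6) as r → ∞. Polynomial growth is O(e^{r^ε}) for every ε > 0 (since r^6/e^{r^ε} → 0), so ρ ≤ ε for all ε > 0, i.e. ρ = 0. Every nonconstant polynomial has order 0.
Therefore ρ = 0.

Order ρ = 0.


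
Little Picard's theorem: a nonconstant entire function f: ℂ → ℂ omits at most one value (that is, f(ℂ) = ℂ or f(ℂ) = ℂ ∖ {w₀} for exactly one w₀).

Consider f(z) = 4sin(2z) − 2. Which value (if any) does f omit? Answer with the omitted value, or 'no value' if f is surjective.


Little Picard bounds the complement of f(ℂ) to at most one point.
sin is entire and surjective onto ℂ: for every w ∈ ℂ, sin(ζ) = w has a solution ζ ∈ ℂ (e.g., via the complex inverse arcsin). With ζ = 2z this gives z = ζ/(2). Then 4·sin(2z) takes every value in 4·ℂ = ℂ, and adding -2 is a bijection of ℂ. So f is surjective and omits no value. (Note: only on the real line is sin bounded by [−1, 1].)

Omitted value: no value.


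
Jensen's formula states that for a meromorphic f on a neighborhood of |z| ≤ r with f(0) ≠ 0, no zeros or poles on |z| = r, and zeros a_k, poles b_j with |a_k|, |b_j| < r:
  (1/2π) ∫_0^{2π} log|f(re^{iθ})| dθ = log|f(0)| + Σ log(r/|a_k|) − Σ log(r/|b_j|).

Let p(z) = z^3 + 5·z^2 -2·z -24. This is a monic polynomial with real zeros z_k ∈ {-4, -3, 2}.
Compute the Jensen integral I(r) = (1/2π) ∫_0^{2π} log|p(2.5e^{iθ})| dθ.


Zeros: -4, -3, 2; r = 2.5.
Inside |z| < r: 2. Outside (|z| ≥ r): -4, -3.
p(0) = -24, so log|p(0)| = log(24) = 3.1781.
Apply Jensen: I(r) = log|p(0)| + Σ_k log(r/|z_k|), summed over zeros inside |z| < r.
  log(r/|z_k|) for z_k = 2: log(2.5/2) = 0.2231
  Outside zeros (-4, -3) contribute nothing to the Jensen sum.
Sum over inside zeros: 0.2231.
I(r) = log|p(0)| + (inside sum) = 3.1781 + 0.2231 = 3.4012.
Note: since some zeros are outside |z| ≤ r, the simplified n·log(r) form does NOT apply — only the inside zeros contribute.

I(r) ≈ 3.4012.


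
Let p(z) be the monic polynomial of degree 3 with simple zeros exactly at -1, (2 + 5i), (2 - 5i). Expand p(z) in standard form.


The polynomial is p(z) = ∏_{α ∈ S} (z − α), where S = {-1, (2 + 5i), (2 - 5i)}.
Expanding the product yields: p(z) = z^3 -3·z^2 + 25·z + 29.
Note conjugate pairs combine to real quadratics: (z − (2+5i))(z − (2−5i)) = z² − 4z + 29.
The resulting polynomial has degree 3 and real coefficients as required.

p(z) = z^3 -3·z^2 + 25·z + 29.


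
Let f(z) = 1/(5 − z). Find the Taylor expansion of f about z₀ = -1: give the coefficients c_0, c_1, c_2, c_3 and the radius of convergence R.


Let w = z − z₀, so z = z₀ + w.
Then 5 − z = 5 − (z₀ + w) = (5 − z₀) − w = 6 − w.
f(z) = 1/(6 − w) = (1/(6)) · 1/(1 − w/(6)) = Σ_{n≥0} w^n / (6)^(n+1).
So c_n = 1/(6)^(n+1):
  c_0 = 1/(6)^1 = 1/6.
  c_1 = 1/(6)^2 = 1/36.
  c_2 = 1/(6)^3 = 1/216.
  c_3 = 1/(6)^4 = 1/1296.
The series is valid for |w/d| < 1, i.e. |z − z₀| < |d|.
Radius of convergence: R = |5 − z₀| = |6| = 6 (distance from z₀ to the singularity z = 5).

c_0 = 1/6, c_1 = 1/36, c_2 = 1/216, c_3 = 1/1296; R = 6.


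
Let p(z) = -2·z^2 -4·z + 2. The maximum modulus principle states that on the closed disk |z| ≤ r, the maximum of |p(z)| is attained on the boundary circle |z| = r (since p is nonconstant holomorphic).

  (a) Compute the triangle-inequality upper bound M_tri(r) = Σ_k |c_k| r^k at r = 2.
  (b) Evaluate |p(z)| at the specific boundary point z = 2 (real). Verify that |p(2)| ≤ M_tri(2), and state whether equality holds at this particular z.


Coefficients: c_0 = 2, c_1 = -4, c_2 = -2. Radius r = 2.
Part (a). Triangle bound: M_tri(r) = Σ_k |c_k| r^k
  = |2|·2^0 + |-4|·2^1 + |-2|·2^2
  = 2 + 8 + 8 = 18.
This bounds M(r) := max_{|z|=r} |p(z)| from above; equality holds iff all terms c_k z^k can be made to align in phase at a single z on |z|=r.
Part (b). At z = 2 (real, on the circle |z| = r):
  p(2) = (2)·2^0 + (-4)·2^1 + (-2)·2^2 = -14.
  |p(2)| = 14.
Check: |p(2)| = 14 ≤ 18 = M_tri(2). ✓ Equality does not hold at z = 2 (the coefficients have mixed signs, so the terms do not all align in phase there).

M_tri(2) = 18; |p(2)| = 14; equality at z=2: no.


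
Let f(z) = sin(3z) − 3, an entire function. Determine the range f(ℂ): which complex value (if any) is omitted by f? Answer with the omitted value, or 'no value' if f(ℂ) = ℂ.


Little Picard bounds the complement of f(ℂ) to at most one point.
sin is entire and surjective onto ℂ: for every w ∈ ℂ, sin(ζ) = w has a solution ζ ∈ ℂ (e.g., via the complex inverse arcsin). With ζ = 3z this gives z = ζ/(3). Then 1·sin(3z) takes every value in 1·ℂ = ℂ, and adding -3 is a bijection of ℂ. So f is surjective and omits no value. (Note: only on the real line is sin bounded by [−1, 1].)

Omitted value: no value.


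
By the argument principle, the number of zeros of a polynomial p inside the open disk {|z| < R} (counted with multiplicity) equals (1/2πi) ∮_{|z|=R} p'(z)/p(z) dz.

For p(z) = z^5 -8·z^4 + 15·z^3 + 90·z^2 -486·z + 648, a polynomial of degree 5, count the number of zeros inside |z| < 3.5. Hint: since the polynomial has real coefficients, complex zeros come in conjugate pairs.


The zeros of p are: (3 + 3i), (3 - 3i), -4, 3, 3.
Their magnitudes are: 4.243, 4.243, 4, 3, 3.
Zeros with |z| < R = 3.5: 3, 3.
Count = 2.
By the argument principle, (1/2πi) ∮_{|z|=R} p'(z)/p(z) dz equals exactly this count.

Number of zeros inside |z| < 3.5: 2.


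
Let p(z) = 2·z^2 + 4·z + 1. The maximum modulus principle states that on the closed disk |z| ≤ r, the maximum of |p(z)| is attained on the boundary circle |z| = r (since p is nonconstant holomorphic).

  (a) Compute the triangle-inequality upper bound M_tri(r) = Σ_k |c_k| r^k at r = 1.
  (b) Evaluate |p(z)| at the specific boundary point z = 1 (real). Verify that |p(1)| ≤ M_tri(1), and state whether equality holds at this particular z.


Coefficients: c_0 = 1, c_1 = 4, c_2 = 2. Radius r = 1.
Part (a). Triangle bound: M_tri(r) = Σ_k |c_k| r^k
  = |1|·1^0 + |4|·1^1 + |2|·1^2
  = 1 + 4 + 2 = 7.
This bounds M(r) := max_{|z|=r} |p(z)| from above; equality holds iff all terms c_k z^k can be made to align in phase at a single z on |z|=r.
Part (b). At z = 1 (real, on the circle |z| = r):
  p(1) = (1)·1^0 + (4)·1^1 + (2)·1^2 = 7.
  |p(1)| = 7.
Since all nonzero coefficients share the same sign, |p(1)| = 7 = M_tri(1); the triangle bound is attained at z = 1, so in fact M(r) = 7.

M_tri(1) = 7; |p(1)| = 7; equality at z=1: yes.


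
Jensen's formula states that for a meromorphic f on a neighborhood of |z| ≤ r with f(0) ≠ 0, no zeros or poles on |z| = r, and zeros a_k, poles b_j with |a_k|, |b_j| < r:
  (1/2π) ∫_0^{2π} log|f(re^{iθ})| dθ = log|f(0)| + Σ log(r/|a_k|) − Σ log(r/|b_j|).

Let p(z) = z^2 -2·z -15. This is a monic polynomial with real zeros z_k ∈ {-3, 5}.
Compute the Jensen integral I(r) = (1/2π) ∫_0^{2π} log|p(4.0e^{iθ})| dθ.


Zeros: -3, 5; r = 4.0.
Inside |z| < r: -3. Outside (|z| ≥ r): 5.
p(0) = -15, so log|p(0)| = log(15) = 2.7081.
Apply Jensen: I(r) = log|p(0)| + Σ_k log(r/|z_k|), summed over zeros inside |z| < r.
  log(r/|z_k|) for z_k = -3: log(4.0/3) = 0.2877
  Outside zeros (5) contribute nothing to the Jensen sum.
Sum over inside zeros: 0.2877.
I(r) = log|p(0)| + (inside sum) = 2.7081 + 0.2877 = 2.9957.
Note: since some zeros are outside |z| ≤ r, the simplified n·log(r) form does NOT apply — only the inside zeros contribute.

I(r) ≈ 2.9957.


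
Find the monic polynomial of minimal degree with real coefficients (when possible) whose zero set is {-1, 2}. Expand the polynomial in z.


The polynomial is p(z) = ∏_{α ∈ S} (z − α), where S = {-1, 2}.
Expanding the product yields: p(z) = z^2 -z -2.
The resulting polynomial has degree 2 and real coefficients as required.

p(z) = z^2 -z -2.


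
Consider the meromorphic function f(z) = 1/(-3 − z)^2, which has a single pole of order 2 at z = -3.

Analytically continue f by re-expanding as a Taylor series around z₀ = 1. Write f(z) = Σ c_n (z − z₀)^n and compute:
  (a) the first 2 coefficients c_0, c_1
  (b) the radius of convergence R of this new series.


Let w = z − z₀, so z = z₀ + w.
Then -3 − z = -3 − (z₀ + w) = (-3 − z₀) − w = -4 − w.
f(z) = 1/(-4 − w)^2 = (1/(-4)^2) · (1 − w/(-4))^{−2}.
By the binomial series (1−u)^{−2} = Σ_{n≥0} C(n+1, 1) u^n for |u|<1, with u = w/(-4):
  c_n = C(n+1, 1) / (-4)^(n+2).
  c_0 = 1/(-4)^2 = 1/16.
  c_1 = 2/(-4)^3 = -1/32.
The series is valid for |w/d| < 1, i.e. |z − z₀| < |d|.
Radius of convergence: R = |-3 − z₀| = |-4| = 4 (distance from z₀ to the singularity z = -3).

c_0 = 1/16, c_1 = -1/32; R = 4.


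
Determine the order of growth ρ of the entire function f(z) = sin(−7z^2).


Write sin(w) = (e^{iw} ± e^{−iw})/(2 or 2i), so |sin(w)| ≤ e^{|w|}. With w = −7z^2, |w| ≤ 7r^2 + 0 on |z|=r, giving M(r) ≤ e^{7r^2 + 0} and ρ ≤ 2. For the lower bound, choose z on |z|=r with -7z^2 purely imaginary of modulus 7r^2; then |sin(−7z^2)| grows like e^{7r^2}/2, so ρ ≥ 2. Hence ρ = 2.
Therefore ρ = 2.

Order ρ = 2.


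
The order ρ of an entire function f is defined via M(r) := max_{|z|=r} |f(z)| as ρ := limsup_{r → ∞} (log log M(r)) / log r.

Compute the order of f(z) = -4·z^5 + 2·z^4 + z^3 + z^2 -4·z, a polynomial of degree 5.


|f(z)| ≤ Σ|c_k|·r^k = O(r^5) as r → ∞. Polynomial growth is O(e^{r^ε}) for every ε > 0 (since r^5/e^{r^ε} → 0), so ρ ≤ ε for all ε > 0, i.e. ρ = 0. Every nonconstant polynomial has order 0.
Therefore ρ = 0.

Order ρ = 0.


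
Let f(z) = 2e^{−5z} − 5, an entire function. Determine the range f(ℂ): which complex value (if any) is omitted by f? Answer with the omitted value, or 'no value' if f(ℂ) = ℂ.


Little Picard bounds the complement of f(ℂ) to at most one point.
e^{−5z} is never zero on ℂ, so 2·e^{−5z} takes every value in ℂ ∖ {0}. Adding -5 shifts the range to ℂ ∖ {-5}. Thus f omits exactly the value -5.

Omitted value: -5.


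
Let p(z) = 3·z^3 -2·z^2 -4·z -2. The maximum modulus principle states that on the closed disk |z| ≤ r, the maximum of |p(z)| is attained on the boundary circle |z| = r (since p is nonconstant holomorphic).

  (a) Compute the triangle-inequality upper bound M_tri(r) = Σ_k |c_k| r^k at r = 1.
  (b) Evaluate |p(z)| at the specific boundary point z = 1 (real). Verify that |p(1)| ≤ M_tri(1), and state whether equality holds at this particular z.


Coefficients: c_0 = -2, c_1 = -4, c_2 = -2, c_3 = 3. Radius r = 1.
Part (a). Triangle bound: M_tri(r) = Σ_k |c_k| r^k
  = |-2|·1^0 + |-4|·1^1 + |-2|·1^2 + |3|·1^3
  = 2 + 4 + 2 + 3 = 11.
This bounds M(r) := max_{|z|=r} |p(z)| from above; equality holds iff all terms c_k z^k can be made to align in phase at a single z on |z|=r.
Part (b). At z = 1 (real, on the circle |z| = r):
  p(1) = (-2)·1^0 + (-4)·1^1 + (-2)·1^2 + (3)·1^3 = -5.
  |p(1)| = 5.
Check: |p(1)| = 5 ≤ 11 = M_tri(1). ✓ Equality does not hold at z = 1 (the coefficients have mixed signs, so the terms do not all align in phase there).

M_tri(1) = 11; |p(1)| = 5; equality at z=1: no.


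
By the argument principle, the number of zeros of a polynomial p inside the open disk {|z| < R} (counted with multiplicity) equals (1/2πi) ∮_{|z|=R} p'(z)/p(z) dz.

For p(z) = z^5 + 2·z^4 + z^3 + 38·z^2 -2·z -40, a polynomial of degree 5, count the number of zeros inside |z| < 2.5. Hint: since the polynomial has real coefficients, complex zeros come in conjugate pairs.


The zeros of p are: -1, (1 + 3i), (1 - 3i), 1, -4.
Their magnitudes are: 1, 3.162, 3.162, 1, 4.
Zeros with |z| < R = 2.5: -1, 1.
Count = 2.
By the argument principle, (1/2πi) ∮_{|z|=R} p'(z)/p(z) dz equals exactly this count.

Number of zeros inside |z| < 2.5: 2.


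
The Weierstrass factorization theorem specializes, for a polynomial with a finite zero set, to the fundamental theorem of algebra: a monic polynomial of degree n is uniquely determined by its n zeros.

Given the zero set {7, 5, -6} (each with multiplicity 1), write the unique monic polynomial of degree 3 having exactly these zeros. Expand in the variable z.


The polynomial is p(z) = ∏_{α ∈ S} (z − α), where S = {7, 5, -6}.
Expanding the product yields: p(z) = z^3 -6·z^2 -37·z + 210.
The resulting polynomial has degree 3 and real coefficients as required.

p(z) = z^3 -6·z^2 -37·z + 210.


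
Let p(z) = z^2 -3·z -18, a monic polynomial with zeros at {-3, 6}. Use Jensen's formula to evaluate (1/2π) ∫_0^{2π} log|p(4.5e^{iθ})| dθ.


Zeros: -3, 6; r = 4.5.
Inside |z| < r: -3. Outside (|z| ≥ r): 6.
p(0) = -18, so log|p(0)| = log(18) = 2.8904.
Apply Jensen: I(r) = log|p(0)| + Σ_k log(r/|z_k|), summed over zeros inside |z| < r.
  log(r/|z_k|) for z_k = -3: log(4.5/3) = 0.4055
  Outside zeros (6) contribute nothing to the Jensen sum.
Sum over inside zeros: 0.4055.
I(r) = log|p(0)| + (inside sum) = 2.8904 + 0.4055 = 3.2958.
Note: since some zeros are outside |z| ≤ r, the simplified n·log(r) form does NOT apply — only the inside zeros contribute.

I(r) ≈ 3.2958.


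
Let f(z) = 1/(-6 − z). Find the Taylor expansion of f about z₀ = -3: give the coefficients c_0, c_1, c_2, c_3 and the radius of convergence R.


Let w = z − z₀, so z = z₀ + w.
Then -6 − z = -6 − (z₀ + w) = (-6 − z₀) − w = -3 − w.
f(z) = 1/(-3 − w) = (1/(-3)) · 1/(1 − w/(-3)) = Σ_{n≥0} w^n / (-3)^(n+1).
So c_n = 1/(-3)^(n+1):
  c_0 = 1/(-3)^1 = -1/3.
  c_1 = 1/(-3)^2 = 1/9.
  c_2 = 1/(-3)^3 = -1/27.
  c_3 = 1/(-3)^4 = 1/81.
The series is valid for |w/d| < 1, i.e. |z − z₀| < |d|.
Radius of convergence: R = |-6 − z₀| = |-3| = 3 (distance from z₀ to the singularity z = -6).

c_0 = -1/3, c_1 = 1/9, c_2 = -1/27, c_3 = 1/81; R = 3.


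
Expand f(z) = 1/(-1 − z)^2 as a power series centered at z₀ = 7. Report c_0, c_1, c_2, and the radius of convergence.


Let w = z − z₀, so z = z₀ + w.
Then -1 − z = -1 − (z₀ + w) = (-1 − z₀) − w = -8 − w.
f(z) = 1/(-8 − w)^2 = (1/(-8)^2) · (1 − w/(-8))^{−2}.
By the binomial series (1−u)^{−2} = Σ_{n≥0} C(n+1, 1) u^n for |u|<1, with u = w/(-8):
  c_n = C(n+1, 1) / (-8)^(n+2).
  c_0 = 1/(-8)^2 = 1/64.
  c_1 = 2/(-8)^3 = -1/256.
  c_2 = 3/(-8)^4 = 3/4096.
The series is valid for |w/d| < 1, i.e. |z − z₀| < |d|.
Radius of convergence: R = |-1 − z₀| = |-8| = 8 (distance from z₀ to the singularity z = -1).

c_0 = 1/64, c_1 = -1/256, c_2 = 3/4096; R = 8.
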